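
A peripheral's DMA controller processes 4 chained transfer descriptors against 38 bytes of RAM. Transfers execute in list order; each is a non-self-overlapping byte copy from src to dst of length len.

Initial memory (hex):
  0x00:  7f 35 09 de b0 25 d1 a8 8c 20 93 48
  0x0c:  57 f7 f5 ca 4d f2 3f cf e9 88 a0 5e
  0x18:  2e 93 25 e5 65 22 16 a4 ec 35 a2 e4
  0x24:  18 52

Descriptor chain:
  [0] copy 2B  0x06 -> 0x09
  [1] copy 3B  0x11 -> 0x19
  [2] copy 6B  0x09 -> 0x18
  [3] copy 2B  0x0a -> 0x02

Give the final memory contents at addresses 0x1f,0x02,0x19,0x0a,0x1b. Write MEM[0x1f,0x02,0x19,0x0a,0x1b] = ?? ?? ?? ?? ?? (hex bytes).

MEM[0x1f,0x02,0x19,0x0a,0x1b] = a4 a8 a8 a8 57

[0] 0x06->0x09 len=2 : d1 a8
[1] 0x11->0x19 len=3 : f2 3f cf
[2] 0x09->0x18 len=6 : d1 a8 48 57 f7 f5
[3] 0x0a->0x02 len=2 : a8 48
query mem[0x1f]=0xa4, mem[0x02]=0xa8, mem[0x19]=0xa8, mem[0x0a]=0xa8, mem[0x1b]=0x57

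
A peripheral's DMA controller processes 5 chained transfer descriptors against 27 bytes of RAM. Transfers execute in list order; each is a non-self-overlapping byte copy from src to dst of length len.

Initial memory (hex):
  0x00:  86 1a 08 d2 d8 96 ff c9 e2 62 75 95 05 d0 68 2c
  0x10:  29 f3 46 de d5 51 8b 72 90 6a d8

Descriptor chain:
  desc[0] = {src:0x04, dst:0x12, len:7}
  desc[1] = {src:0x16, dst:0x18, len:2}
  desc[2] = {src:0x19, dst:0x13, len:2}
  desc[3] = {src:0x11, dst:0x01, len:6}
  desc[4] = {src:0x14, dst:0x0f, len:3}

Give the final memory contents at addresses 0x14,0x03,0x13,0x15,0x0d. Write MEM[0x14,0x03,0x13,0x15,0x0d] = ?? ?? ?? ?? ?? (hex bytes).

MEM[0x14,0x03,0x13,0x15,0x0d] = d8 62 62 c9 d0

#0 dst[0x12+7] := {0xd8,0x96,0xff,0xc9,0xe2,0x62,0x75}
#1 dst[0x18+2] := {0xe2,0x62}
#2 dst[0x13+2] := {0x62,0xd8}
#3 dst[0x01+6] := {0xf3,0xd8,0x62,0xd8,0xc9,0xe2}
#4 dst[0x0f+3] := {0xd8,0xc9,0xe2}
query mem[0x14]=0xd8, mem[0x03]=0x62, mem[0x13]=0x62, mem[0x15]=0xc9, mem[0x0d]=0xd0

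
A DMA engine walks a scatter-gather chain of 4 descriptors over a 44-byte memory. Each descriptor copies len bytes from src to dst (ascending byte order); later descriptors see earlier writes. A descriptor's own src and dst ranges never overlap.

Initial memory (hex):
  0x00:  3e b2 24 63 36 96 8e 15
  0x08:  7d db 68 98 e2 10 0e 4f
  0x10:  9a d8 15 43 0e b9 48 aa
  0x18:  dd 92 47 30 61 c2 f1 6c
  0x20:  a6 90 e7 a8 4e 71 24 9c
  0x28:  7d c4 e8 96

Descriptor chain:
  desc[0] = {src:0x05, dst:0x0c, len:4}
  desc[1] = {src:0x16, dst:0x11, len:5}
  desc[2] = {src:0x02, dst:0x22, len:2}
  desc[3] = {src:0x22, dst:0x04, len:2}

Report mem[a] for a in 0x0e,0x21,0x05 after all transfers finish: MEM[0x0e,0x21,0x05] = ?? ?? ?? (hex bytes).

MEM[0x0e,0x21,0x05] = 15 90 63

#0 dst[0x0c+4] := {0x96,0x8e,0x15,0x7d}
#1 dst[0x11+5] := {0x48,0xaa,0xdd,0x92,0x47}
#2 dst[0x22+2] := {0x24,0x63}
#3 dst[0x04+2] := {0x24,0x63}
query mem[0x0e]=0x15, mem[0x21]=0x90, mem[0x05]=0x63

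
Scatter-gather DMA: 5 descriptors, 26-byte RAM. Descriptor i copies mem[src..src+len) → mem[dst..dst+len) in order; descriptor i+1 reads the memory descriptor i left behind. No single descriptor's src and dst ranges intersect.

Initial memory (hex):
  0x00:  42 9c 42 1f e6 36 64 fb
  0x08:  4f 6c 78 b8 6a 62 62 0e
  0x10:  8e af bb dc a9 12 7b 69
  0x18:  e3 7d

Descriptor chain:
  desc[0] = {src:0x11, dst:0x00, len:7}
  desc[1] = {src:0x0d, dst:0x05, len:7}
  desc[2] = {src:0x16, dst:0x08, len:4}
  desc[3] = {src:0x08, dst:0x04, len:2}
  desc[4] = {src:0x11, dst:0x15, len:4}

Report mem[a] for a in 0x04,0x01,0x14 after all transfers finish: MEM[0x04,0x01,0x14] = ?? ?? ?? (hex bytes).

MEM[0x04,0x01,0x14] = 7b bb a9

#0 dst[0x00+7] := {0xaf,0xbb,0xdc,0xa9,0x12,0x7b,0x69}
#1 dst[0x05+7] := {0x62,0x62,0x0e,0x8e,0xaf,0xbb,0xdc}
#2 dst[0x08+4] := {0x7b,0x69,0xe3,0x7d}
#3 dst[0x04+2] := {0x7b,0x69}
#4 dst[0x15+4] := {0xaf,0xbb,0xdc,0xa9}
query mem[0x04]=0x7b, mem[0x01]=0xbb, mem[0x14]=0xa9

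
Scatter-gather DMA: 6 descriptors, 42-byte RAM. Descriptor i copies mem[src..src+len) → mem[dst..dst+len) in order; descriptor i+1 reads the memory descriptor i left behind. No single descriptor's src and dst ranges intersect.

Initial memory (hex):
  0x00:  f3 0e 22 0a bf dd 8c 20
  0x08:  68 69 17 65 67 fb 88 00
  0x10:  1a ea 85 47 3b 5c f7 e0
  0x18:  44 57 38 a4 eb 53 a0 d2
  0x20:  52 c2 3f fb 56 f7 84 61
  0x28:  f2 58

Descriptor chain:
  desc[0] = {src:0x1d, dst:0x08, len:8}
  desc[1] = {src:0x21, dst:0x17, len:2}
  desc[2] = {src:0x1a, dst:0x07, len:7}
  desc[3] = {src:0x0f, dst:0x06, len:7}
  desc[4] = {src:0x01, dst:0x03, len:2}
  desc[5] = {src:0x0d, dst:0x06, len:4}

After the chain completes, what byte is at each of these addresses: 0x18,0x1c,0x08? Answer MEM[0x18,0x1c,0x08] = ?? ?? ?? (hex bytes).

  after D0: wrote 8B at 0x08 = 53a0d252c23ffb56
  after D1: wrote 2B at 0x17 = c23f
  after D2: wrote 7B at 0x07 = 38a4eb53a0d252
  after D3: wrote 7B at 0x06 = 561aea85473b5c
  after D4: wrote 2B at 0x03 = 0e22
  after D5: wrote 4B at 0x06 = 52fb561a
query mem[0x18]=0x3f, mem[0x1c]=0xeb, mem[0x08]=0x56

MEM[0x18,0x1c,0x08] = 3f eb 56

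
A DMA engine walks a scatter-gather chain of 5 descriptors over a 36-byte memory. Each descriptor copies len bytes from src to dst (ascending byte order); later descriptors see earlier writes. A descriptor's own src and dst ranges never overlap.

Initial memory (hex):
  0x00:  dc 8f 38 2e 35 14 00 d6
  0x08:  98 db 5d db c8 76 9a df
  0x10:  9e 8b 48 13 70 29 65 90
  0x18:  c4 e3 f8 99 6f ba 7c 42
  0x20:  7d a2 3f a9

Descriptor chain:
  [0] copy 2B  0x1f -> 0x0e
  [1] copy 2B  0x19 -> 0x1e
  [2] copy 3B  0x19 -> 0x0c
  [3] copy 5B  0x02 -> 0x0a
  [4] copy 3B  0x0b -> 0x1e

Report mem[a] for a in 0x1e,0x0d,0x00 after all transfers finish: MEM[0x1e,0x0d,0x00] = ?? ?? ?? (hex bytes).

D0: mem[0x0e..0x0f] <- [42 7d]
D1: mem[0x1e..0x1f] <- [e3 f8]
D2: mem[0x0c..0x0e] <- [e3 f8 99]
D3: mem[0x0a..0x0e] <- [38 2e 35 14 00]
D4: mem[0x1e..0x20] <- [2e 35 14]
query mem[0x1e]=0x2e, mem[0x0d]=0x14, mem[0x00]=0xdc

MEM[0x1e,0x0d,0x00] = 2e 14 dc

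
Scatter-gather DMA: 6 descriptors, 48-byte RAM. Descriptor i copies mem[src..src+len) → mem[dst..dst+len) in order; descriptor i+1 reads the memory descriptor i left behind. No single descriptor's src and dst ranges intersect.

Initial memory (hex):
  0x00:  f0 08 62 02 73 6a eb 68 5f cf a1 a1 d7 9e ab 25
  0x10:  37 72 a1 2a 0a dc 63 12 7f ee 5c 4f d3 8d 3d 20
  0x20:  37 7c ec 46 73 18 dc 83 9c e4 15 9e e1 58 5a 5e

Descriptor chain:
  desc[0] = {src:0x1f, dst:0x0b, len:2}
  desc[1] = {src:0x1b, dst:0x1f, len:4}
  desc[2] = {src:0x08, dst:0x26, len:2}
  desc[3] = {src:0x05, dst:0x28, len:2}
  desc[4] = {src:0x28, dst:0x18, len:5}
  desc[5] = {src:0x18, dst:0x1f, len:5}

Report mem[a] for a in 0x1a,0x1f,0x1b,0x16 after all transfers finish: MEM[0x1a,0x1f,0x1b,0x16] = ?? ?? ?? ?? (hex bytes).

MEM[0x1a,0x1f,0x1b,0x16] = 15 6a 9e 63

[0] 0x1f->0x0b len=2 : 20 37
[1] 0x1b->0x1f len=4 : 4f d3 8d 3d
[2] 0x08->0x26 len=2 : 5f cf
[3] 0x05->0x28 len=2 : 6a eb
[4] 0x28->0x18 len=5 : 6a eb 15 9e e1
[5] 0x18->0x1f len=5 : 6a eb 15 9e e1
query mem[0x1a]=0x15, mem[0x1f]=0x6a, mem[0x1b]=0x9e, mem[0x16]=0x63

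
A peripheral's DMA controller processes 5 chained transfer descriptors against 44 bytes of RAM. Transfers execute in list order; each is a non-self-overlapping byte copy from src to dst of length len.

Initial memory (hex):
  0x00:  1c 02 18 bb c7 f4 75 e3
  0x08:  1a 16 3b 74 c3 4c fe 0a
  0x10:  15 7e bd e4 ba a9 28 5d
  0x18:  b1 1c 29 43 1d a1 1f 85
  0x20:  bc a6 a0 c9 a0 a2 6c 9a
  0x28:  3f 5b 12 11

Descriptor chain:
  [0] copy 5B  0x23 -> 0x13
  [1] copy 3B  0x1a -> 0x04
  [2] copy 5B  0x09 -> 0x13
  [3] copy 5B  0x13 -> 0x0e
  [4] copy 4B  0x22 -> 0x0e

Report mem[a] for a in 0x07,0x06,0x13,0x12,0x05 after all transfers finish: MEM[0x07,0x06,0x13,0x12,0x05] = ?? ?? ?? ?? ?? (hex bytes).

MEM[0x07,0x06,0x13,0x12,0x05] = e3 1d 16 4c 43

  after D0: wrote 5B at 0x13 = c9a0a26c9a
  after D1: wrote 3B at 0x04 = 29431d
  after D2: wrote 5B at 0x13 = 163b74c34c
  after D3: wrote 5B at 0x0e = 163b74c34c
  after D4: wrote 4B at 0x0e = a0c9a0a2
query mem[0x07]=0xe3, mem[0x06]=0x1d, mem[0x13]=0x16, mem[0x12]=0x4c, mem[0x05]=0x43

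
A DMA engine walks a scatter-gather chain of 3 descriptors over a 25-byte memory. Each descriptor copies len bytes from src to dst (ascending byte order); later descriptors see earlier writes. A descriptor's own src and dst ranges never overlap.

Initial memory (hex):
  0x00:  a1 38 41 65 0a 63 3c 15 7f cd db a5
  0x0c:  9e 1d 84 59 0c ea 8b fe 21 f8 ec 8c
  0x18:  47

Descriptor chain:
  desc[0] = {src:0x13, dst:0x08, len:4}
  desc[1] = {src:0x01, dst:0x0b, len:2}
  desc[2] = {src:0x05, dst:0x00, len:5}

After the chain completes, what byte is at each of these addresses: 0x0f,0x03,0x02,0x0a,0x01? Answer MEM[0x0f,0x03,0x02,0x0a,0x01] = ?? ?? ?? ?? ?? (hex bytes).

[0] 0x13->0x08 len=4 : fe 21 f8 ec
[1] 0x01->0x0b len=2 : 38 41
[2] 0x05->0x00 len=5 : 63 3c 15 fe 21
query mem[0x0f]=0x59, mem[0x03]=0xfe, mem[0x02]=0x15, mem[0x0a]=0xf8, mem[0x01]=0x3c

MEM[0x0f,0x03,0x02,0x0a,0x01] = 59 fe 15 f8 3c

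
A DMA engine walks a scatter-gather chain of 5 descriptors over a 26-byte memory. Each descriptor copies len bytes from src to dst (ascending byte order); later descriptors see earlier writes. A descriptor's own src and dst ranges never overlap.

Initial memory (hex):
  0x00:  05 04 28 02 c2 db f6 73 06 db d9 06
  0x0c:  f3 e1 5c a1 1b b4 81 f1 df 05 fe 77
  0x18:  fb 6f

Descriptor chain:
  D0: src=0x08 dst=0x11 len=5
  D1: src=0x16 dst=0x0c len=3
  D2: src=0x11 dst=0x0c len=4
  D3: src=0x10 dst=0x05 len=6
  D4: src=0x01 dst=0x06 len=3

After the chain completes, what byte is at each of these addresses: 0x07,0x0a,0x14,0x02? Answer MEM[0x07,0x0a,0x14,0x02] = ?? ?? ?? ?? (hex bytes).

MEM[0x07,0x0a,0x14,0x02] = 28 f3 06 28

#0 dst[0x11+5] := {0x06,0xdb,0xd9,0x06,0xf3}
#1 dst[0x0c+3] := {0xfe,0x77,0xfb}
#2 dst[0x0c+4] := {0x06,0xdb,0xd9,0x06}
#3 dst[0x05+6] := {0x1b,0x06,0xdb,0xd9,0x06,0xf3}
#4 dst[0x06+3] := {0x04,0x28,0x02}
query mem[0x07]=0x28, mem[0x0a]=0xf3, mem[0x14]=0x06, mem[0x02]=0x28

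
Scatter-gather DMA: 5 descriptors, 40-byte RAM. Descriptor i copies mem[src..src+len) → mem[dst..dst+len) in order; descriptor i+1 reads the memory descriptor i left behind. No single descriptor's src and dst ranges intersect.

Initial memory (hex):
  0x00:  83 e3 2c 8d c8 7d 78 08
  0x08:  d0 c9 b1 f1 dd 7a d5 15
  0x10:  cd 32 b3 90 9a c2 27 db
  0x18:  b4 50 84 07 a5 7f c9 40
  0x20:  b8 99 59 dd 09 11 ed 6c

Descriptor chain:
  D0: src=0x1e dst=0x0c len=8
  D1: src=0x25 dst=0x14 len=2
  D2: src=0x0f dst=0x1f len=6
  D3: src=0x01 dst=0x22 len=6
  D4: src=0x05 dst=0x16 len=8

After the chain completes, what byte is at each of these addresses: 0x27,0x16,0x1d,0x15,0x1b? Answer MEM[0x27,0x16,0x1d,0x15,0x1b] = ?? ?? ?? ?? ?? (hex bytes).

#0 dst[0x0c+8] := {0xc9,0x40,0xb8,0x99,0x59,0xdd,0x09,0x11}
#1 dst[0x14+2] := {0x11,0xed}
#2 dst[0x1f+6] := {0x99,0x59,0xdd,0x09,0x11,0x11}
#3 dst[0x22+6] := {0xe3,0x2c,0x8d,0xc8,0x7d,0x78}
#4 dst[0x16+8] := {0x7d,0x78,0x08,0xd0,0xc9,0xb1,0xf1,0xc9}
query mem[0x27]=0x78, mem[0x16]=0x7d, mem[0x1d]=0xc9, mem[0x15]=0xed, mem[0x1b]=0xb1

MEM[0x27,0x16,0x1d,0x15,0x1b] = 78 7d c9 ed b1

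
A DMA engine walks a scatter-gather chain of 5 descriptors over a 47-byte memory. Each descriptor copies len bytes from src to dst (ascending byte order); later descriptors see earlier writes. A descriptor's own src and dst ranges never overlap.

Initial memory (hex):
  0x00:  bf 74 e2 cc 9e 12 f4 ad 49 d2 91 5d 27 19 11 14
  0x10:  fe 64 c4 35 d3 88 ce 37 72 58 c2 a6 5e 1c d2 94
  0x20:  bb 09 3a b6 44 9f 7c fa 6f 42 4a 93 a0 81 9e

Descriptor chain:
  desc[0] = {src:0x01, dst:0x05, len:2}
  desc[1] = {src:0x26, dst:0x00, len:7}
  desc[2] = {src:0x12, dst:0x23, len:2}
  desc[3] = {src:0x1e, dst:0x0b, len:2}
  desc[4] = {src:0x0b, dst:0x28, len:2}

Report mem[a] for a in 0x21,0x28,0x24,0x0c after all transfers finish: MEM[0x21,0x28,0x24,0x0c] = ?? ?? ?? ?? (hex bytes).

MEM[0x21,0x28,0x24,0x0c] = 09 d2 35 94

  after D0: wrote 2B at 0x05 = 74e2
  after D1: wrote 7B at 0x00 = 7cfa6f424a93a0
  after D2: wrote 2B at 0x23 = c435
  after D3: wrote 2B at 0x0b = d294
  after D4: wrote 2B at 0x28 = d294
query mem[0x21]=0x09, mem[0x28]=0xd2, mem[0x24]=0x35, mem[0x0c]=0x94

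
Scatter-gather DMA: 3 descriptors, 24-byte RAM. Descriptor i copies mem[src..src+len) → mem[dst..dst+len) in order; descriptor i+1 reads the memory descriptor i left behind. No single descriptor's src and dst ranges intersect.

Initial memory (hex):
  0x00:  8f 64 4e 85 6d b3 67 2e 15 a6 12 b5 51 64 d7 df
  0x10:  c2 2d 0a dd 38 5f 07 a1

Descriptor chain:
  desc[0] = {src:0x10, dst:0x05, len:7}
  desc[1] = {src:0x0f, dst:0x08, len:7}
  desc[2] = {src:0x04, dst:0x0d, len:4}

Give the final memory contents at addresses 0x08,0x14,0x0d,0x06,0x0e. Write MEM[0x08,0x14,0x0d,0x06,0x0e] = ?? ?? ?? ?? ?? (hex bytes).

D0: mem[0x05..0x0b] <- [c2 2d 0a dd 38 5f 07]
D1: mem[0x08..0x0e] <- [df c2 2d 0a dd 38 5f]
D2: mem[0x0d..0x10] <- [6d c2 2d 0a]
query mem[0x08]=0xdf, mem[0x14]=0x38, mem[0x0d]=0x6d, mem[0x06]=0x2d, mem[0x0e]=0xc2

MEM[0x08,0x14,0x0d,0x06,0x0e] = df 38 6d 2d c2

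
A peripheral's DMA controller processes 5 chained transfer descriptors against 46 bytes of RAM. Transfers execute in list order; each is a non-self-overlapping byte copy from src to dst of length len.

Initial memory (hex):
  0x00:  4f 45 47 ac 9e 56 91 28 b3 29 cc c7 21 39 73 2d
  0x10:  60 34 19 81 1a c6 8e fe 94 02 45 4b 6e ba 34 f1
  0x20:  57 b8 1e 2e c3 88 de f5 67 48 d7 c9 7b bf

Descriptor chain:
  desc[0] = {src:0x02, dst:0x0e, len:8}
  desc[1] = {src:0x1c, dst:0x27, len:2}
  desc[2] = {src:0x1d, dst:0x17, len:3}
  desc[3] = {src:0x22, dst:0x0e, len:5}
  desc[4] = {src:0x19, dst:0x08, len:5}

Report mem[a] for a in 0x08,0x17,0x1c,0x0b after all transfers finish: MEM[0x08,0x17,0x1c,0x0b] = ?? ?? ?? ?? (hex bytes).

MEM[0x08,0x17,0x1c,0x0b] = f1 ba 6e 6e

#0 dst[0x0e+8] := {0x47,0xac,0x9e,0x56,0x91,0x28,0xb3,0x29}
#1 dst[0x27+2] := {0x6e,0xba}
#2 dst[0x17+3] := {0xba,0x34,0xf1}
#3 dst[0x0e+5] := {0x1e,0x2e,0xc3,0x88,0xde}
#4 dst[0x08+5] := {0xf1,0x45,0x4b,0x6e,0xba}
query mem[0x08]=0xf1, mem[0x17]=0xba, mem[0x1c]=0x6e, mem[0x0b]=0x6e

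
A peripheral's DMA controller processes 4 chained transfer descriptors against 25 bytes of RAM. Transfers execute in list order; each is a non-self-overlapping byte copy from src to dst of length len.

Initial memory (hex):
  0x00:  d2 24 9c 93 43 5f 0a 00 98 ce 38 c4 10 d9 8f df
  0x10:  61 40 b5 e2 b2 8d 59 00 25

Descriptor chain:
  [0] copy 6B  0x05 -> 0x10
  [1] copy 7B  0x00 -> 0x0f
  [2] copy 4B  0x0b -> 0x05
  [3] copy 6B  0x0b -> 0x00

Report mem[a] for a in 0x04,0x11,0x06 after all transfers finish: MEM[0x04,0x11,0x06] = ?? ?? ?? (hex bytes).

  after D0: wrote 6B at 0x10 = 5f0a0098ce38
  after D1: wrote 7B at 0x0f = d2249c93435f0a
  after D2: wrote 4B at 0x05 = c410d98f
  after D3: wrote 6B at 0x00 = c410d98fd224
query mem[0x04]=0xd2, mem[0x11]=0x9c, mem[0x06]=0x10

MEM[0x04,0x11,0x06] = d2 9c 10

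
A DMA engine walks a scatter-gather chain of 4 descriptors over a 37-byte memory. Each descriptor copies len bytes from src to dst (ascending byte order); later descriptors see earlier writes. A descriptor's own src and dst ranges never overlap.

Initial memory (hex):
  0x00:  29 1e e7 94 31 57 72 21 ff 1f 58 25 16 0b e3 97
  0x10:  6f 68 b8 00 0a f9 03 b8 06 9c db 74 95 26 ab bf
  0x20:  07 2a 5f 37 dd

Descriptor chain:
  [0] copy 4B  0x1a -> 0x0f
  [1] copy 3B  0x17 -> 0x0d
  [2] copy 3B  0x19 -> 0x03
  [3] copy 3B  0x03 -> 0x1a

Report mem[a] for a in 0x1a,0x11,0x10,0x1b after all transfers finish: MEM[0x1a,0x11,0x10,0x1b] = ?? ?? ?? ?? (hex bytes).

MEM[0x1a,0x11,0x10,0x1b] = 9c 95 74 db

[0] 0x1a->0x0f len=4 : db 74 95 26
[1] 0x17->0x0d len=3 : b8 06 9c
[2] 0x19->0x03 len=3 : 9c db 74
[3] 0x03->0x1a len=3 : 9c db 74
query mem[0x1a]=0x9c, mem[0x11]=0x95, mem[0x10]=0x74, mem[0x1b]=0xdb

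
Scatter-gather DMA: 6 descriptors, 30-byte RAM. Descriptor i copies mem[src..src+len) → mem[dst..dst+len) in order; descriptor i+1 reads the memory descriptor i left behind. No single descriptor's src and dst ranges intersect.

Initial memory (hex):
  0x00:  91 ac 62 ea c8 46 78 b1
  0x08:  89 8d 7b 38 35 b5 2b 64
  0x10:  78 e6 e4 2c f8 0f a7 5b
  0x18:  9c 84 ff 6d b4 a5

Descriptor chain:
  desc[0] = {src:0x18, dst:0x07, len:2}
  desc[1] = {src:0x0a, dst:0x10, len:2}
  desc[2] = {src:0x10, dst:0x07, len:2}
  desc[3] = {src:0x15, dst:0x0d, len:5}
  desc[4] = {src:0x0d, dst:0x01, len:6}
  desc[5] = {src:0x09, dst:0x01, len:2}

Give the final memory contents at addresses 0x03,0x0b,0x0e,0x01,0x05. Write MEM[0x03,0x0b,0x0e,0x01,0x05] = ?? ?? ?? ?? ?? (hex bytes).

MEM[0x03,0x0b,0x0e,0x01,0x05] = 5b 38 a7 8d 84

D0: mem[0x07..0x08] <- [9c 84]
D1: mem[0x10..0x11] <- [7b 38]
D2: mem[0x07..0x08] <- [7b 38]
D3: mem[0x0d..0x11] <- [0f a7 5b 9c 84]
D4: mem[0x01..0x06] <- [0f a7 5b 9c 84 e4]
D5: mem[0x01..0x02] <- [8d 7b]
query mem[0x03]=0x5b, mem[0x0b]=0x38, mem[0x0e]=0xa7, mem[0x01]=0x8d, mem[0x05]=0x84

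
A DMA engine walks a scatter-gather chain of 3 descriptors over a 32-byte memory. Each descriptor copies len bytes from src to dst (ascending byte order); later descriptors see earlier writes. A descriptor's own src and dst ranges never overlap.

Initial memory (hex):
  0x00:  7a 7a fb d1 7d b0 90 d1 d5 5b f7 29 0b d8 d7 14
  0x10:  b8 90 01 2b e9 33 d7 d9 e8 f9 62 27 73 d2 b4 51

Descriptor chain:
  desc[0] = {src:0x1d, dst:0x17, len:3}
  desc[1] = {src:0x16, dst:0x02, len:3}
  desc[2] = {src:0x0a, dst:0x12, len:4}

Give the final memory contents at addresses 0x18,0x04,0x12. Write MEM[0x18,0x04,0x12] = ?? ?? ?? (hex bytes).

MEM[0x18,0x04,0x12] = b4 b4 f7

D0: mem[0x17..0x19] <- [d2 b4 51]
D1: mem[0x02..0x04] <- [d7 d2 b4]
D2: mem[0x12..0x15] <- [f7 29 0b d8]
query mem[0x18]=0xb4, mem[0x04]=0xb4, mem[0x12]=0xf7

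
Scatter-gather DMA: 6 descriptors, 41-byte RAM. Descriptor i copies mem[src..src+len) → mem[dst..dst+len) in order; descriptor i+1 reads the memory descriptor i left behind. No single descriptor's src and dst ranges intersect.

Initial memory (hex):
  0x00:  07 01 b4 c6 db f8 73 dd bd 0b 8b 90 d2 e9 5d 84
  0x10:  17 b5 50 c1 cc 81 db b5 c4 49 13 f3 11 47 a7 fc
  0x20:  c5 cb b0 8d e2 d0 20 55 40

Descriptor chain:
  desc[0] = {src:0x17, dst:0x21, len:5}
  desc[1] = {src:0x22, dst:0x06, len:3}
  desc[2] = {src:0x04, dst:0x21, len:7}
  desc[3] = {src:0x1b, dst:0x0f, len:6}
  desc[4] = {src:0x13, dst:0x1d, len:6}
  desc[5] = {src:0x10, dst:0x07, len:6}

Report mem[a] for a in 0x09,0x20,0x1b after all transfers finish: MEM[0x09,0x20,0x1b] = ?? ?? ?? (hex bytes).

  after D0: wrote 5B at 0x21 = b5c44913f3
  after D1: wrote 3B at 0x06 = c44913
  after D2: wrote 7B at 0x21 = dbf8c449130b8b
  after D3: wrote 6B at 0x0f = f31147a7fcc5
  after D4: wrote 6B at 0x1d = fcc581dbb5c4
  after D5: wrote 6B at 0x07 = 1147a7fcc581
query mem[0x09]=0xa7, mem[0x20]=0xdb, mem[0x1b]=0xf3

MEM[0x09,0x20,0x1b] = a7 db f3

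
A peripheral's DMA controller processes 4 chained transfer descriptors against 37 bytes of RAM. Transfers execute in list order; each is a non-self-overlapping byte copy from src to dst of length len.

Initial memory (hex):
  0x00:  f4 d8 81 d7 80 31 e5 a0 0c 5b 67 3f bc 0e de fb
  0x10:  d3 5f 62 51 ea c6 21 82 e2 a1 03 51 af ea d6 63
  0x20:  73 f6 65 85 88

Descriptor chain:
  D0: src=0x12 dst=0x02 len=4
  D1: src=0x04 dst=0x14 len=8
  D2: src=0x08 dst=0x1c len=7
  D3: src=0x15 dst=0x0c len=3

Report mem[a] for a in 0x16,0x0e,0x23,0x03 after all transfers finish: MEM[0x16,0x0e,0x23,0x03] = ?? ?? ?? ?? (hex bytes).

#0 dst[0x02+4] := {0x62,0x51,0xea,0xc6}
#1 dst[0x14+8] := {0xea,0xc6,0xe5,0xa0,0x0c,0x5b,0x67,0x3f}
#2 dst[0x1c+7] := {0x0c,0x5b,0x67,0x3f,0xbc,0x0e,0xde}
#3 dst[0x0c+3] := {0xc6,0xe5,0xa0}
query mem[0x16]=0xe5, mem[0x0e]=0xa0, mem[0x23]=0x85, mem[0x03]=0x51

MEM[0x16,0x0e,0x23,0x03] = e5 a0 85 51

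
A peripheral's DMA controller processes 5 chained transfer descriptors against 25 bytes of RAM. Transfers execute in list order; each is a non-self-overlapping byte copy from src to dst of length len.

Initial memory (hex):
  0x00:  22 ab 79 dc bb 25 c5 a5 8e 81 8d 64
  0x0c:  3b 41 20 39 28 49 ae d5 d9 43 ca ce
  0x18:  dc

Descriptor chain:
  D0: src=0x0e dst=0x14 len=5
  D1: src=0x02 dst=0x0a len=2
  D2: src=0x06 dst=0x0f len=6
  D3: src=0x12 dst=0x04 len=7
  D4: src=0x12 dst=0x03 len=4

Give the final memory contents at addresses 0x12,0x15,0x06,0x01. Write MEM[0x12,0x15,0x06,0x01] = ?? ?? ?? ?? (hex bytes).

MEM[0x12,0x15,0x06,0x01] = 81 39 39 ab

[0] 0x0e->0x14 len=5 : 20 39 28 49 ae
[1] 0x02->0x0a len=2 : 79 dc
[2] 0x06->0x0f len=6 : c5 a5 8e 81 79 dc
[3] 0x12->0x04 len=7 : 81 79 dc 39 28 49 ae
[4] 0x12->0x03 len=4 : 81 79 dc 39
query mem[0x12]=0x81, mem[0x15]=0x39, mem[0x06]=0x39, mem[0x01]=0xab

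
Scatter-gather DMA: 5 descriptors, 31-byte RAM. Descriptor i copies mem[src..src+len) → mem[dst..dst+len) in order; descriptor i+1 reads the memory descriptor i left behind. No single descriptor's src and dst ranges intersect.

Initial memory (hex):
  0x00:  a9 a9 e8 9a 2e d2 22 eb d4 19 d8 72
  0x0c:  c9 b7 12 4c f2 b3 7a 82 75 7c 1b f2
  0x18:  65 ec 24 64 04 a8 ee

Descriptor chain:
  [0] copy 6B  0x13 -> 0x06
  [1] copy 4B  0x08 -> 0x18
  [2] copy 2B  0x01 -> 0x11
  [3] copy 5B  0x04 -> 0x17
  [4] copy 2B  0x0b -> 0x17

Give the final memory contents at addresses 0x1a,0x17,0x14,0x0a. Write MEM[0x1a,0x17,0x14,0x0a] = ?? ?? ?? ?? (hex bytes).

MEM[0x1a,0x17,0x14,0x0a] = 75 65 75 f2

[0] 0x13->0x06 len=6 : 82 75 7c 1b f2 65
[1] 0x08->0x18 len=4 : 7c 1b f2 65
[2] 0x01->0x11 len=2 : a9 e8
[3] 0x04->0x17 len=5 : 2e d2 82 75 7c
[4] 0x0b->0x17 len=2 : 65 c9
query mem[0x1a]=0x75, mem[0x17]=0x65, mem[0x14]=0x75, mem[0x0a]=0xf2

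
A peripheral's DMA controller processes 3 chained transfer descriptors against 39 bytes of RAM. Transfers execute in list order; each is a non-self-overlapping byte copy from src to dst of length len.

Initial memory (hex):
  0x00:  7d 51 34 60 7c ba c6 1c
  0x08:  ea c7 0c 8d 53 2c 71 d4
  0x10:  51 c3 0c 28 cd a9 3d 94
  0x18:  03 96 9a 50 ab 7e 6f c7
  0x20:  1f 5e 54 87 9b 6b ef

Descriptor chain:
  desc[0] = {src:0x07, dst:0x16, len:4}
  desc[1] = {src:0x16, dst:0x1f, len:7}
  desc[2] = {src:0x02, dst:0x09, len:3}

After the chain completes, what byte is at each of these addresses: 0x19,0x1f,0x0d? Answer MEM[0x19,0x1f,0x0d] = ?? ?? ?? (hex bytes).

MEM[0x19,0x1f,0x0d] = 0c 1c 2c

[0] 0x07->0x16 len=4 : 1c ea c7 0c
[1] 0x16->0x1f len=7 : 1c ea c7 0c 9a 50 ab
[2] 0x02->0x09 len=3 : 34 60 7c
query mem[0x19]=0x0c, mem[0x1f]=0x1c, mem[0x0d]=0x2c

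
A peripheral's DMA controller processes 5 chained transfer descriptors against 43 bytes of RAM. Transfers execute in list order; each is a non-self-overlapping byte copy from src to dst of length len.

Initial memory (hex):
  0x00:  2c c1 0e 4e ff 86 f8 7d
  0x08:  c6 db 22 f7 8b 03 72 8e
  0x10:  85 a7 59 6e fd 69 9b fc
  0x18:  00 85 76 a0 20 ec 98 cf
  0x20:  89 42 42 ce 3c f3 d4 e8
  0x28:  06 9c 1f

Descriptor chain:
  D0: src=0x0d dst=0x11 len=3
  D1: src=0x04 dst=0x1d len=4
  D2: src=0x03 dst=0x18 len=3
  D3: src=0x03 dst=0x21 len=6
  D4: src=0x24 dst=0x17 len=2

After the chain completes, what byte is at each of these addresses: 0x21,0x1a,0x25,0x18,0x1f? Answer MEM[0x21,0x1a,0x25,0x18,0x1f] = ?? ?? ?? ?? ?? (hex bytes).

[0] 0x0d->0x11 len=3 : 03 72 8e
[1] 0x04->0x1d len=4 : ff 86 f8 7d
[2] 0x03->0x18 len=3 : 4e ff 86
[3] 0x03->0x21 len=6 : 4e ff 86 f8 7d c6
[4] 0x24->0x17 len=2 : f8 7d
query mem[0x21]=0x4e, mem[0x1a]=0x86, mem[0x25]=0x7d, mem[0x18]=0x7d, mem[0x1f]=0xf8

MEM[0x21,0x1a,0x25,0x18,0x1f] = 4e 86 7d 7d f8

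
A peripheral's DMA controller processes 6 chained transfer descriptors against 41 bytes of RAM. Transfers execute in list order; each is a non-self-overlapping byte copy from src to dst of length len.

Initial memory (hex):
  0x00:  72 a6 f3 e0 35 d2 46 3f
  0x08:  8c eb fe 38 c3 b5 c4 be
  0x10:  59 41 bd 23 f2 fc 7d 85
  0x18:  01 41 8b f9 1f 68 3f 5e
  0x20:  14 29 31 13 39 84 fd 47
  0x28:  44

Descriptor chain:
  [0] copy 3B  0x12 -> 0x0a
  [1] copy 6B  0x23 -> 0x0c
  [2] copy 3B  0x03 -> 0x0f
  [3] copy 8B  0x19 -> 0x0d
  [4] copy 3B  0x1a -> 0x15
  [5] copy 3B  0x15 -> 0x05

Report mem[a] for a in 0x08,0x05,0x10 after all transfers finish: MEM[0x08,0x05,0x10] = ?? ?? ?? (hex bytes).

MEM[0x08,0x05,0x10] = 8c 8b 1f

D0: mem[0x0a..0x0c] <- [bd 23 f2]
D1: mem[0x0c..0x11] <- [13 39 84 fd 47 44]
D2: mem[0x0f..0x11] <- [e0 35 d2]
D3: mem[0x0d..0x14] <- [41 8b f9 1f 68 3f 5e 14]
D4: mem[0x15..0x17] <- [8b f9 1f]
D5: mem[0x05..0x07] <- [8b f9 1f]
query mem[0x08]=0x8c, mem[0x05]=0x8b, mem[0x10]=0x1f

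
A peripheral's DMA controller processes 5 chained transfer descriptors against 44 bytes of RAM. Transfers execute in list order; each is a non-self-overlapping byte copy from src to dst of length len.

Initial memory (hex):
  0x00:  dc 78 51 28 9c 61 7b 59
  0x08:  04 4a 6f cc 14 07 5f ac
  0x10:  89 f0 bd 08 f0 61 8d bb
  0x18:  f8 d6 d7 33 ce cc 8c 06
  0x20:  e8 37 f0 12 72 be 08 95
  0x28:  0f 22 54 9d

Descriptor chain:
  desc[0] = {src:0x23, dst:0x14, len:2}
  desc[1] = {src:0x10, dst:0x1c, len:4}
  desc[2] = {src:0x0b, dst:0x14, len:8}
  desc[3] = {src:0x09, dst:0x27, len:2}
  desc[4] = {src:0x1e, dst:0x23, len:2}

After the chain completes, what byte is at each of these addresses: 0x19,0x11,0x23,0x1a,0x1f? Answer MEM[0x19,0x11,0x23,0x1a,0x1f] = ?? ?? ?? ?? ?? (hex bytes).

MEM[0x19,0x11,0x23,0x1a,0x1f] = 89 f0 bd f0 08

[0] 0x23->0x14 len=2 : 12 72
[1] 0x10->0x1c len=4 : 89 f0 bd 08
[2] 0x0b->0x14 len=8 : cc 14 07 5f ac 89 f0 bd
[3] 0x09->0x27 len=2 : 4a 6f
[4] 0x1e->0x23 len=2 : bd 08
query mem[0x19]=0x89, mem[0x11]=0xf0, mem[0x23]=0xbd, mem[0x1a]=0xf0, mem[0x1f]=0x08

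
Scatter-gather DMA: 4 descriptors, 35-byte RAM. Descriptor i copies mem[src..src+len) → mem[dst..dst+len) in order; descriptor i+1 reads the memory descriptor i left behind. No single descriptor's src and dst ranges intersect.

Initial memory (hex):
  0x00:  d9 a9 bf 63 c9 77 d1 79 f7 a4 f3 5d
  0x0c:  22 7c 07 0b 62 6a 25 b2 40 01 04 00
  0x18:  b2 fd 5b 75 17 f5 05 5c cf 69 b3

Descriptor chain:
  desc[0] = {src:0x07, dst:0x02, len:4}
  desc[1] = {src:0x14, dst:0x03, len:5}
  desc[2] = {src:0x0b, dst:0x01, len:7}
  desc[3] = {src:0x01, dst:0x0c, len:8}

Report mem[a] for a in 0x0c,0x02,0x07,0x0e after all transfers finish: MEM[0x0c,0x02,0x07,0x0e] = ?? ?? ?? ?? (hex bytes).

D0: mem[0x02..0x05] <- [79 f7 a4 f3]
D1: mem[0x03..0x07] <- [40 01 04 00 b2]
D2: mem[0x01..0x07] <- [5d 22 7c 07 0b 62 6a]
D3: mem[0x0c..0x13] <- [5d 22 7c 07 0b 62 6a f7]
query mem[0x0c]=0x5d, mem[0x02]=0x22, mem[0x07]=0x6a, mem[0x0e]=0x7c

MEM[0x0c,0x02,0x07,0x0e] = 5d 22 6a 7c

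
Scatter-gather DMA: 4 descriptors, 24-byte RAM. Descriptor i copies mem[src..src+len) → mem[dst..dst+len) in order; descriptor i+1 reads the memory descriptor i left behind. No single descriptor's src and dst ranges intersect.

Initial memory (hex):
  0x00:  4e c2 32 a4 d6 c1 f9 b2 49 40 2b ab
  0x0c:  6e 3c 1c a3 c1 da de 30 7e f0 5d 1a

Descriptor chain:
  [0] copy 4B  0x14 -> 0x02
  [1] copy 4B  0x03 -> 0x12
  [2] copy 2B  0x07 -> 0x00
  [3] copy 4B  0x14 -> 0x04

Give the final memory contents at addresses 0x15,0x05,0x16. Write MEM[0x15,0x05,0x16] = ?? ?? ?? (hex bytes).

  after D0: wrote 4B at 0x02 = 7ef05d1a
  after D1: wrote 4B at 0x12 = f05d1af9
  after D2: wrote 2B at 0x00 = b249
  after D3: wrote 4B at 0x04 = 1af95d1a
query mem[0x15]=0xf9, mem[0x05]=0xf9, mem[0x16]=0x5d

MEM[0x15,0x05,0x16] = f9 f9 5d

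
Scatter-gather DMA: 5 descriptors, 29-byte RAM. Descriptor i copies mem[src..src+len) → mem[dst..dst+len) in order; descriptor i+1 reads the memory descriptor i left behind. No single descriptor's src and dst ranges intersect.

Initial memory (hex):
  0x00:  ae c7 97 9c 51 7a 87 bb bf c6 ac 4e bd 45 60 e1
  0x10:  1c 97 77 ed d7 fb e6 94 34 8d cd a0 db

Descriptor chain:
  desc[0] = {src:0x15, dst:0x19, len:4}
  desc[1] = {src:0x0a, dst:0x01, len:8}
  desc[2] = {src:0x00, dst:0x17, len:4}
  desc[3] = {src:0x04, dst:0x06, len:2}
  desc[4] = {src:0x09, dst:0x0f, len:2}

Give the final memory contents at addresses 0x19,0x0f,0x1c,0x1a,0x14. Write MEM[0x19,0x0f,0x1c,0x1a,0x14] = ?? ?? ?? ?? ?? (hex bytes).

D0: mem[0x19..0x1c] <- [fb e6 94 34]
D1: mem[0x01..0x08] <- [ac 4e bd 45 60 e1 1c 97]
D2: mem[0x17..0x1a] <- [ae ac 4e bd]
D3: mem[0x06..0x07] <- [45 60]
D4: mem[0x0f..0x10] <- [c6 ac]
query mem[0x19]=0x4e, mem[0x0f]=0xc6, mem[0x1c]=0x34, mem[0x1a]=0xbd, mem[0x14]=0xd7

MEM[0x19,0x0f,0x1c,0x1a,0x14] = 4e c6 34 bd d7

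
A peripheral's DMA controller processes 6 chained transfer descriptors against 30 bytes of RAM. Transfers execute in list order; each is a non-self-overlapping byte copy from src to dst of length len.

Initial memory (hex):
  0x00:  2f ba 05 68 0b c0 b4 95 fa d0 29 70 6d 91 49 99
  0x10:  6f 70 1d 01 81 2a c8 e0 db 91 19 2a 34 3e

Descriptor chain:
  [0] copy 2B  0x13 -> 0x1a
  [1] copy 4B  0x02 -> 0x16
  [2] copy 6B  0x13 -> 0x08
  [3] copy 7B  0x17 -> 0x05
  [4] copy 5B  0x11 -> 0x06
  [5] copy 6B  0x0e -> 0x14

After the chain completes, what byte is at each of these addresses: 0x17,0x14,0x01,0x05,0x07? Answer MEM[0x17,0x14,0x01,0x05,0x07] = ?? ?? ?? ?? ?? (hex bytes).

MEM[0x17,0x14,0x01,0x05,0x07] = 70 49 ba 68 1d

D0: mem[0x1a..0x1b] <- [01 81]
D1: mem[0x16..0x19] <- [05 68 0b c0]
D2: mem[0x08..0x0d] <- [01 81 2a 05 68 0b]
D3: mem[0x05..0x0b] <- [68 0b c0 01 81 34 3e]
D4: mem[0x06..0x0a] <- [70 1d 01 81 2a]
D5: mem[0x14..0x19] <- [49 99 6f 70 1d 01]
query mem[0x17]=0x70, mem[0x14]=0x49, mem[0x01]=0xba, mem[0x05]=0x68, mem[0x07]=0x1d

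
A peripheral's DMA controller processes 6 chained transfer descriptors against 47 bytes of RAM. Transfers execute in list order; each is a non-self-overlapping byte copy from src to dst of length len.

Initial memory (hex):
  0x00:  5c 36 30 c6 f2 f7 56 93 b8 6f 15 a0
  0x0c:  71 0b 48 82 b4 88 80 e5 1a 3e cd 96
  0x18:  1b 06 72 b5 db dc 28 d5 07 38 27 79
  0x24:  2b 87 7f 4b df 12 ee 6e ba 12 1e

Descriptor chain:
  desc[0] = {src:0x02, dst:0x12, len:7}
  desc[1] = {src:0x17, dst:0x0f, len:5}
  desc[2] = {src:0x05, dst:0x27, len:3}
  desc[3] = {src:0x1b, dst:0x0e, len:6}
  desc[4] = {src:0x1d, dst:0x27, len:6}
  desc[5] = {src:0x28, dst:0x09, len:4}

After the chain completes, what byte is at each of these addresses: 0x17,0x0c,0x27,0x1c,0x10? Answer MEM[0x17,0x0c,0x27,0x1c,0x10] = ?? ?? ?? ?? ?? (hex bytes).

MEM[0x17,0x0c,0x27,0x1c,0x10] = 93 38 dc db dc

[0] 0x02->0x12 len=7 : 30 c6 f2 f7 56 93 b8
[1] 0x17->0x0f len=5 : 93 b8 06 72 b5
[2] 0x05->0x27 len=3 : f7 56 93
[3] 0x1b->0x0e len=6 : b5 db dc 28 d5 07
[4] 0x1d->0x27 len=6 : dc 28 d5 07 38 27
[5] 0x28->0x09 len=4 : 28 d5 07 38
query mem[0x17]=0x93, mem[0x0c]=0x38, mem[0x27]=0xdc, mem[0x1c]=0xdb, mem[0x10]=0xdc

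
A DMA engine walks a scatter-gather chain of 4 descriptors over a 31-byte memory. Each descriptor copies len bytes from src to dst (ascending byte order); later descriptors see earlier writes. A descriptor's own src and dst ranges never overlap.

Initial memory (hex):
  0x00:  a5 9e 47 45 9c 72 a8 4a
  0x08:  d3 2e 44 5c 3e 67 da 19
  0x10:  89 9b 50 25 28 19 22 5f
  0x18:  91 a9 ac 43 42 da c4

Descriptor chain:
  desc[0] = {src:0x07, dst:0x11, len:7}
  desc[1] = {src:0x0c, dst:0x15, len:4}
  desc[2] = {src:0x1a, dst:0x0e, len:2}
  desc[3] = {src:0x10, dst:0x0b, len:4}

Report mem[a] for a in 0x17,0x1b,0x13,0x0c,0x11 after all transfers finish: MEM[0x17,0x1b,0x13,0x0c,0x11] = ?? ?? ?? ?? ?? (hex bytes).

MEM[0x17,0x1b,0x13,0x0c,0x11] = da 43 2e 4a 4a

[0] 0x07->0x11 len=7 : 4a d3 2e 44 5c 3e 67
[1] 0x0c->0x15 len=4 : 3e 67 da 19
[2] 0x1a->0x0e len=2 : ac 43
[3] 0x10->0x0b len=4 : 89 4a d3 2e
query mem[0x17]=0xda, mem[0x1b]=0x43, mem[0x13]=0x2e, mem[0x0c]=0x4a, mem[0x11]=0x4a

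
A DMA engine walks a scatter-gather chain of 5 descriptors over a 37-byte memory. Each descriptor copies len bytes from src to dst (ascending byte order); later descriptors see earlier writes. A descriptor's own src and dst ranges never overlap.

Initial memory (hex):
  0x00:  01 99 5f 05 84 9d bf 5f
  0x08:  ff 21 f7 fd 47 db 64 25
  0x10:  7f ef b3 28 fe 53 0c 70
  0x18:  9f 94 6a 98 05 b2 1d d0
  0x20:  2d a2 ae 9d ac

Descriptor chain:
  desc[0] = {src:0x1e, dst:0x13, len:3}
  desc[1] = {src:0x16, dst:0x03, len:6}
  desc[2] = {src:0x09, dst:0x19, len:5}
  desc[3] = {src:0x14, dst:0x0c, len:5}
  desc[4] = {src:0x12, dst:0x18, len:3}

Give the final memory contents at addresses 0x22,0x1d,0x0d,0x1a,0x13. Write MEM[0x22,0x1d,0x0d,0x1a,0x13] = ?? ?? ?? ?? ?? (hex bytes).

MEM[0x22,0x1d,0x0d,0x1a,0x13] = ae db 2d d0 1d

  after D0: wrote 3B at 0x13 = 1dd02d
  after D1: wrote 6B at 0x03 = 0c709f946a98
  after D2: wrote 5B at 0x19 = 21f7fd47db
  after D3: wrote 5B at 0x0c = d02d0c709f
  after D4: wrote 3B at 0x18 = b31dd0
query mem[0x22]=0xae, mem[0x1d]=0xdb, mem[0x0d]=0x2d, mem[0x1a]=0xd0, mem[0x13]=0x1d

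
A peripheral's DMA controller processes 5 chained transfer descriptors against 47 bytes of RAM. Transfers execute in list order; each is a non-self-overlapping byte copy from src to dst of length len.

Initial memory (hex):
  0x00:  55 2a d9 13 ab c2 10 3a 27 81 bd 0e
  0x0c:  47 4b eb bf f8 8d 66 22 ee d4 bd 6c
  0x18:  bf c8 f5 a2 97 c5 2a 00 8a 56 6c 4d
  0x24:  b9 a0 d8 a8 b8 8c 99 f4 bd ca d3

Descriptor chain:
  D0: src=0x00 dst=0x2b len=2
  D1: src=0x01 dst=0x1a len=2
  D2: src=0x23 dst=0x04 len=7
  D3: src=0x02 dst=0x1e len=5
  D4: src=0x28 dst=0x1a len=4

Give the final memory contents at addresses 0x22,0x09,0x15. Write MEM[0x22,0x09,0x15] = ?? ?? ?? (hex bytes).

MEM[0x22,0x09,0x15] = a0 b8 d4

[0] 0x00->0x2b len=2 : 55 2a
[1] 0x01->0x1a len=2 : 2a d9
[2] 0x23->0x04 len=7 : 4d b9 a0 d8 a8 b8 8c
[3] 0x02->0x1e len=5 : d9 13 4d b9 a0
[4] 0x28->0x1a len=4 : b8 8c 99 55
query mem[0x22]=0xa0, mem[0x09]=0xb8, mem[0x15]=0xd4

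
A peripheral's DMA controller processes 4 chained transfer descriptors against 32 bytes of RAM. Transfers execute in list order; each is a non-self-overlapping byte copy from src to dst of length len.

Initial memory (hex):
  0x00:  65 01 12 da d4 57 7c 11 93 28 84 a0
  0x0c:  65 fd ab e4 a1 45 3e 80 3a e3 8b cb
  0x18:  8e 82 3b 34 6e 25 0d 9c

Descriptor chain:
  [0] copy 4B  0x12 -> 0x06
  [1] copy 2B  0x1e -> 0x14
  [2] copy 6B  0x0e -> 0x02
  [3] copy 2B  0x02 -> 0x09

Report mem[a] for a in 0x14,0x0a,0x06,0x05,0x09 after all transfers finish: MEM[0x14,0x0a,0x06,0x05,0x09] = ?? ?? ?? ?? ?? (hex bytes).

MEM[0x14,0x0a,0x06,0x05,0x09] = 0d e4 3e 45 ab

  after D0: wrote 4B at 0x06 = 3e803ae3
  after D1: wrote 2B at 0x14 = 0d9c
  after D2: wrote 6B at 0x02 = abe4a1453e80
  after D3: wrote 2B at 0x09 = abe4
query mem[0x14]=0x0d, mem[0x0a]=0xe4, mem[0x06]=0x3e, mem[0x05]=0x45, mem[0x09]=0xab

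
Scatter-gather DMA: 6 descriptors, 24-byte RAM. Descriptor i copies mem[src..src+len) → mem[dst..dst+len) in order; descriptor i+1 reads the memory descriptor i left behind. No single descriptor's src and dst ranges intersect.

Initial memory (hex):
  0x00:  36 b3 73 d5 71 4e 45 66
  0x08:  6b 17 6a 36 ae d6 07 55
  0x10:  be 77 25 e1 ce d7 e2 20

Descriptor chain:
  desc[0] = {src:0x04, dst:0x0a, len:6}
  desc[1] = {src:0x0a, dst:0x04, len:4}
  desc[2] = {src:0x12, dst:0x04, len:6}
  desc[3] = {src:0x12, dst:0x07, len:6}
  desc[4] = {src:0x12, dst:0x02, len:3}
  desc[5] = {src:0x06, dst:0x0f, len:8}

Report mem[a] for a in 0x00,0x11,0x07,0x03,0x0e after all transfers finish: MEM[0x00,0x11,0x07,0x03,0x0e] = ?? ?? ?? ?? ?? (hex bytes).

#0 dst[0x0a+6] := {0x71,0x4e,0x45,0x66,0x6b,0x17}
#1 dst[0x04+4] := {0x71,0x4e,0x45,0x66}
#2 dst[0x04+6] := {0x25,0xe1,0xce,0xd7,0xe2,0x20}
#3 dst[0x07+6] := {0x25,0xe1,0xce,0xd7,0xe2,0x20}
#4 dst[0x02+3] := {0x25,0xe1,0xce}
#5 dst[0x0f+8] := {0xce,0x25,0xe1,0xce,0xd7,0xe2,0x20,0x66}
query mem[0x00]=0x36, mem[0x11]=0xe1, mem[0x07]=0x25, mem[0x03]=0xe1, mem[0x0e]=0x6b

MEM[0x00,0x11,0x07,0x03,0x0e] = 36 e1 25 e1 6b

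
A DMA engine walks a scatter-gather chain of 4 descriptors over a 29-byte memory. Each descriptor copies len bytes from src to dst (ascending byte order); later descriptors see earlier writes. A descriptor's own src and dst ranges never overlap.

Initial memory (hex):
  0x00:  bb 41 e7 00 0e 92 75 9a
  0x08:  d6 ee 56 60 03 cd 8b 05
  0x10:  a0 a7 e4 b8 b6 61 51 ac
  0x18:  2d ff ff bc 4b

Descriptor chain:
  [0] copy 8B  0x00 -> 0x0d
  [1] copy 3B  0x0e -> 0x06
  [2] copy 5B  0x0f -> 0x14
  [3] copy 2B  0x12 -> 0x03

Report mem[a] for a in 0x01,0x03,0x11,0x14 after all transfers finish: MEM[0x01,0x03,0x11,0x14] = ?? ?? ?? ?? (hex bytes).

MEM[0x01,0x03,0x11,0x14] = 41 92 0e e7

#0 dst[0x0d+8] := {0xbb,0x41,0xe7,0x00,0x0e,0x92,0x75,0x9a}
#1 dst[0x06+3] := {0x41,0xe7,0x00}
#2 dst[0x14+5] := {0xe7,0x00,0x0e,0x92,0x75}
#3 dst[0x03+2] := {0x92,0x75}
query mem[0x01]=0x41, mem[0x03]=0x92, mem[0x11]=0x0e, mem[0x14]=0xe7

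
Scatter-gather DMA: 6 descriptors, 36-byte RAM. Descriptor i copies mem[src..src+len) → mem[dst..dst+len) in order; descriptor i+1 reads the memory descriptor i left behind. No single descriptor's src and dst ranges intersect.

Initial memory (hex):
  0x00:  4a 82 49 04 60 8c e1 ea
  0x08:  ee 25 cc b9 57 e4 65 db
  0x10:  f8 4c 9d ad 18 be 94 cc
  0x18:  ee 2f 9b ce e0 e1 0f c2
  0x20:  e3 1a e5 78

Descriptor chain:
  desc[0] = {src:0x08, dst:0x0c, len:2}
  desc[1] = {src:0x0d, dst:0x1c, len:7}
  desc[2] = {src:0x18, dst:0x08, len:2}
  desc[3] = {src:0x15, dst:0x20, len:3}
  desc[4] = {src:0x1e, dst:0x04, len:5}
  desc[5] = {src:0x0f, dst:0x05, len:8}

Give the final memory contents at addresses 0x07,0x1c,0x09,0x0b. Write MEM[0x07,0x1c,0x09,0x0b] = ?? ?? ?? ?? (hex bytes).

MEM[0x07,0x1c,0x09,0x0b] = 4c 25 ad be

#0 dst[0x0c+2] := {0xee,0x25}
#1 dst[0x1c+7] := {0x25,0x65,0xdb,0xf8,0x4c,0x9d,0xad}
#2 dst[0x08+2] := {0xee,0x2f}
#3 dst[0x20+3] := {0xbe,0x94,0xcc}
#4 dst[0x04+5] := {0xdb,0xf8,0xbe,0x94,0xcc}
#5 dst[0x05+8] := {0xdb,0xf8,0x4c,0x9d,0xad,0x18,0xbe,0x94}
query mem[0x07]=0x4c, mem[0x1c]=0x25, mem[0x09]=0xad, mem[0x0b]=0xbe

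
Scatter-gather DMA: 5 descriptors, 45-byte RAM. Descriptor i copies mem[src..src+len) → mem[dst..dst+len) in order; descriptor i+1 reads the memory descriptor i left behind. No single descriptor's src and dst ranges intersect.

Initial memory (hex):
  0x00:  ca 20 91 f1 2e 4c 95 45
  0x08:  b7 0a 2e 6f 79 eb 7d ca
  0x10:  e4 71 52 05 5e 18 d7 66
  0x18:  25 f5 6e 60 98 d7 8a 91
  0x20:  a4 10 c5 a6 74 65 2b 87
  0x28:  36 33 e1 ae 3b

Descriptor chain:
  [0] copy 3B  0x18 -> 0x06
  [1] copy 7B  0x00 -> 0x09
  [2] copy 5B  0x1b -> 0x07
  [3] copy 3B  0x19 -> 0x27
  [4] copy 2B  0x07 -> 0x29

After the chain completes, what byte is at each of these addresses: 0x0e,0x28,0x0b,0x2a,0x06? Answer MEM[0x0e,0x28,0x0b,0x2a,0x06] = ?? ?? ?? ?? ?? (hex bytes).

MEM[0x0e,0x28,0x0b,0x2a,0x06] = 4c 6e 91 98 25

D0: mem[0x06..0x08] <- [25 f5 6e]
D1: mem[0x09..0x0f] <- [ca 20 91 f1 2e 4c 25]
D2: mem[0x07..0x0b] <- [60 98 d7 8a 91]
D3: mem[0x27..0x29] <- [f5 6e 60]
D4: mem[0x29..0x2a] <- [60 98]
query mem[0x0e]=0x4c, mem[0x28]=0x6e, mem[0x0b]=0x91, mem[0x2a]=0x98, mem[0x06]=0x25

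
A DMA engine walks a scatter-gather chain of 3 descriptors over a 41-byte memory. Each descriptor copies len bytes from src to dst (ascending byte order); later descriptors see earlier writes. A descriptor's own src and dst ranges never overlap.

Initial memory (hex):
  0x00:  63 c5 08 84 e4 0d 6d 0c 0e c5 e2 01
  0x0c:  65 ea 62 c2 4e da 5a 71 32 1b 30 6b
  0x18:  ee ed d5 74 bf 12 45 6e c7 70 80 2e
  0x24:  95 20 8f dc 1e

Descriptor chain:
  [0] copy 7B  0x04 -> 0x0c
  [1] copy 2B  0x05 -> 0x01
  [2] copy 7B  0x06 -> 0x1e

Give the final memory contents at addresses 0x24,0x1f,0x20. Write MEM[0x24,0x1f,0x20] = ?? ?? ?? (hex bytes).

#0 dst[0x0c+7] := {0xe4,0x0d,0x6d,0x0c,0x0e,0xc5,0xe2}
#1 dst[0x01+2] := {0x0d,0x6d}
#2 dst[0x1e+7] := {0x6d,0x0c,0x0e,0xc5,0xe2,0x01,0xe4}
query mem[0x24]=0xe4, mem[0x1f]=0x0c, mem[0x20]=0x0e

MEM[0x24,0x1f,0x20] = e4 0c 0e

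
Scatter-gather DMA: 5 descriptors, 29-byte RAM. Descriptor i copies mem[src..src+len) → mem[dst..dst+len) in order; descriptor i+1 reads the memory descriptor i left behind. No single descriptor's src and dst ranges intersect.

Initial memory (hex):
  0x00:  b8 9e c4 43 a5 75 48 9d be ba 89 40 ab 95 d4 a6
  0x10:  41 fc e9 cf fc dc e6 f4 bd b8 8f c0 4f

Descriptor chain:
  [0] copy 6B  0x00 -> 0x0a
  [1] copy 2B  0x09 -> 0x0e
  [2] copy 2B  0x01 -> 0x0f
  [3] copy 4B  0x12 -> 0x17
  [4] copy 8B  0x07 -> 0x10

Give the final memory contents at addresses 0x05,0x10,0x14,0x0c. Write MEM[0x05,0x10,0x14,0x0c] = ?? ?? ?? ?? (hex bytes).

MEM[0x05,0x10,0x14,0x0c] = 75 9d 9e c4

#0 dst[0x0a+6] := {0xb8,0x9e,0xc4,0x43,0xa5,0x75}
#1 dst[0x0e+2] := {0xba,0xb8}
#2 dst[0x0f+2] := {0x9e,0xc4}
#3 dst[0x17+4] := {0xe9,0xcf,0xfc,0xdc}
#4 dst[0x10+8] := {0x9d,0xbe,0xba,0xb8,0x9e,0xc4,0x43,0xba}
query mem[0x05]=0x75, mem[0x10]=0x9d, mem[0x14]=0x9e, mem[0x0c]=0xc4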